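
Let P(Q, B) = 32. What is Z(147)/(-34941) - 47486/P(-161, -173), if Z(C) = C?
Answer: -276535505/186352 ≈ -1483.9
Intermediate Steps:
Z(147)/(-34941) - 47486/P(-161, -173) = 147/(-34941) - 47486/32 = 147*(-1/34941) - 47486*1/32 = -49/11647 - 23743/16 = -276535505/186352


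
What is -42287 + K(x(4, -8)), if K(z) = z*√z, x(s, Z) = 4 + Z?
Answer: -42287 - 8*I ≈ -42287.0 - 8.0*I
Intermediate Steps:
K(z) = z^(3/2)
-42287 + K(x(4, -8)) = -42287 + (4 - 8)^(3/2) = -42287 + (-4)^(3/2) = -42287 - 8*I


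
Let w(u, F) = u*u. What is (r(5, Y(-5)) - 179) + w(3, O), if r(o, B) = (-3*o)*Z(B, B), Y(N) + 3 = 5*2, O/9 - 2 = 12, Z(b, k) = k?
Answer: -275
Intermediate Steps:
O = 126 (O = 18 + 9*12 = 18 + 108 = 126)
Y(N) = 7 (Y(N) = -3 + 5*2 = -3 + 10 = 7)
r(o, B) = -3*B*o (r(o, B) = (-3*o)*B = -3*B*o)
w(u, F) = u**2
(r(5, Y(-5)) - 179) + w(3, O) = (-3*7*5 - 179) + 3**2 = (-105 - 179) + 9 = -284 + 9 = -275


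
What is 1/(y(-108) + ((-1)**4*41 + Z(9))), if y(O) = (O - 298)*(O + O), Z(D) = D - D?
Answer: 1/87737 ≈ 1.1398e-5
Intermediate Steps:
Z(D) = 0
y(O) = 2*O*(-298 + O) (y(O) = (-298 + O)*(2*O) = 2*O*(-298 + O))
1/(y(-108) + ((-1)**4*41 + Z(9))) = 1/(2*(-108)*(-298 - 108) + ((-1)**4*41 + 0)) = 1/(2*(-108)*(-406) + (1*41 + 0)) = 1/(87696 + (41 + 0)) = 1/(87696 + 41) = 1/87737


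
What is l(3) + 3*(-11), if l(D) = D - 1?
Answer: -31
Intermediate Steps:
l(D) = -1 + D
l(3) + 3*(-11) = (-1 + 3) + 3*(-11) = 2 - 33 = -31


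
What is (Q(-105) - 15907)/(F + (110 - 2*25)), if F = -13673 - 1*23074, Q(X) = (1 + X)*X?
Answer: 4987/36687 ≈ 0.13593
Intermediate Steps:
Q(X) = X*(1 + X)
F = -36747 (F = -13673 - 23074 = -36747)
(Q(-105) - 15907)/(F + (110 - 2*25)) = (-105*(1 - 105) - 15907)/(-36747 + (110 - 2*25)) = (-105*(-104) - 15907)/(-36747 + (110 - 50)) = (10920 - 15907)/(-36747 + 60) = -4987/(-36687) = -4987*(-1/36687) = 4987/36687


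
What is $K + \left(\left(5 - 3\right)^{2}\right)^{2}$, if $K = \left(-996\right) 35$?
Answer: $-34844$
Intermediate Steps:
$K = -34860$
$K + \left(\left(5 - 3\right)^{2}\right)^{2} = -34860 + \left(\left(5 - 3\right)^{2}\right)^{2} = -34860 + \left(2^{2}\right)^{2} = -34860 + 4^{2} = -34860 + 16 = -34844$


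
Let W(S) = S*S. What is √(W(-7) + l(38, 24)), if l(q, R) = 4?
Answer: √53 ≈ 7.2801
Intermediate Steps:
W(S) = S²
√(W(-7) + l(38, 24)) = √((-7)² + 4) = √(49 + 4) = √53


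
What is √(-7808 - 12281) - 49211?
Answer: -49211 + I*√20089 ≈ -49211.0 + 141.74*I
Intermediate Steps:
√(-7808 - 12281) - 49211 = √(-20089) - 49211 = I*√20089 - 49211 = -49211 + I*√20089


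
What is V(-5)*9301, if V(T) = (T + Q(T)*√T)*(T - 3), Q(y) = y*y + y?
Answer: 372040 - 1488160*I*√5 ≈ 3.7204e+5 - 3.3276e+6*I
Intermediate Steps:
Q(y) = y + y² (Q(y) = y² + y = y + y²)
V(T) = (-3 + T)*(T + T^(3/2)*(1 + T)) (V(T) = (T + (T*(1 + T))*√T)*(T - 3) = (T + T^(3/2)*(1 + T))*(-3 + T) = (-3 + T)*(T + T^(3/2)*(1 + T)))
V(-5)*9301 = ((-5)² + (-5)^(7/2) - 3*(-5) - (-15)*I*√5 - 50*I*√5)*9301 = (25 - 125*I*√5 + 15 - (-15)*I*√5 - 50*I*√5)*9301 = (25 - 125*I*√5 + 15 + 15*I*√5 - 50*I*√5)*9301 = (40 - 160*I*√5)*9301 = 372040 - 1488160*I*√5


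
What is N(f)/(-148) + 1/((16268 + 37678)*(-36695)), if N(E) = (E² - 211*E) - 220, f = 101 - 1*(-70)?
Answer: 94429812149/1979548470 ≈ 47.703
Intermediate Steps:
f = 171 (f = 101 + 70 = 171)
N(E) = -220 + E² - 211*E
N(f)/(-148) + 1/((16268 + 37678)*(-36695)) = (-220 + 171² - 211*171)/(-148) + 1/((16268 + 37678)*(-36695)) = (-220 + 29241 - 36081)*(-1/148) - 1/36695/53946 = -7060*(-1/148) + (1/53946)*(-1/36695) = 1765/37 - 1/1979548470 = 94429812149/1979548470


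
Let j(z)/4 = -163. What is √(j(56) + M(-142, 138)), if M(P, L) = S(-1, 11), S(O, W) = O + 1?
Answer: 2*I*√163 ≈ 25.534*I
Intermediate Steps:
S(O, W) = 1 + O
M(P, L) = 0 (M(P, L) = 1 - 1 = 0)
j(z) = -652 (j(z) = 4*(-163) = -652)
√(j(56) + M(-142, 138)) = √(-652 + 0) = √(-652) = 2*I*√163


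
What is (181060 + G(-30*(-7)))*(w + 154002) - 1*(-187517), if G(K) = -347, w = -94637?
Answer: 10728214762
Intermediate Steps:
(181060 + G(-30*(-7)))*(w + 154002) - 1*(-187517) = (181060 - 347)*(-94637 + 154002) - 1*(-187517) = 180713*59365 + 187517 = 10728027245 + 187517 = 10728214762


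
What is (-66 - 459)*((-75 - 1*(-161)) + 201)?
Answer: -150675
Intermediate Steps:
(-66 - 459)*((-75 - 1*(-161)) + 201) = -525*((-75 + 161) + 201) = -525*(86 + 201) = -525*287 = -150675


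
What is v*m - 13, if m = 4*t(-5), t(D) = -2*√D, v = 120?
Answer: -13 - 960*I*√5 ≈ -13.0 - 2146.6*I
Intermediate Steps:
m = -8*I*√5 (m = 4*(-2*I*√5) = -8*I*√5 ≈ -17.889*I)
v*m - 13 = 120*(-8*I*√5) - 13 = -960*I*√5 - 13 = -13 - 960*I*√5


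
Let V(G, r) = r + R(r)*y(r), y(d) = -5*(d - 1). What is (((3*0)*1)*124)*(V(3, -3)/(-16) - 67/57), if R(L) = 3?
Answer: 0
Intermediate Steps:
y(d) = 5 - 5*d (y(d) = -5*(-1 + d) = 5 - 5*d)
V(G, r) = 15 - 14*r (V(G, r) = r + 3*(5 - 5*r) = r + (15 - 15*r) = 15 - 14*r)
(((3*0)*1)*124)*(V(3, -3)/(-16) - 67/57) = (((3*0)*1)*124)*((15 - 14*(-3))/(-16) - 67/57) = ((0*1)*124)*((15 + 42)*(-1/16) - 67*1/57) = (0*124)*(57*(-1/16) - 67/57) = 0*(-57/16 - 67/57) = 0*(-4321/912) = 0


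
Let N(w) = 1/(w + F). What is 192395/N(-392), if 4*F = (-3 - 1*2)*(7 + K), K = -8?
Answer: -300713385/4 ≈ -7.5178e+7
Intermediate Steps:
F = 5/4 (F = ((-3 - 1*2)*(7 - 8))/4 = ((-3 - 2)*(-1))/4 = (-5*(-1))/4 = (1/4)*5 = 5/4 ≈ 1.2500)
N(w) = 1/(5/4 + w) (N(w) = 1/(w + 5/4) = 1/(5/4 + w))
192395/N(-392) = 192395/((4/(5 + 4*(-392)))) = 192395/((4/(5 - 1568))) = 192395/((4/(-1563))) = 192395/((4*(-1/1563))) = 192395/(-4/1563) = 192395*(-1563/4) = -300713385/4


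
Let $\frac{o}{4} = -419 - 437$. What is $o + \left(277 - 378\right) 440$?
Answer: $-47864$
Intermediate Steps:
$o = -3424$ ($o = 4 \left(-419 - 437\right) = 4 \left(-856\right) = -3424$)
$o + \left(277 - 378\right) 440 = -3424 + \left(277 - 378\right) 440 = -3424 - 44440 = -47864$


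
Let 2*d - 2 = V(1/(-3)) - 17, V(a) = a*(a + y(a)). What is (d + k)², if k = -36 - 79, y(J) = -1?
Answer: 4844401/324 ≈ 14952.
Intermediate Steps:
k = -115
V(a) = a*(-1 + a) (V(a) = a*(a - 1) = a*(-1 + a))
d = -131/18 (d = 1 + ((-1 + 1/(-3))/(-3) - 17)/2 = 1 + (-(-1 - ⅓)/3 - 17)/2 = 1 + (-⅓*(-4/3) - 17)/2 = 1 + (4/9 - 17)/2 = 1 + (½)*(-149/9) = 1 - 149/18 = -131/18 ≈ -7.2778)
(d + k)² = (-131/18 - 115)² = (-2201/18)² = 4844401/324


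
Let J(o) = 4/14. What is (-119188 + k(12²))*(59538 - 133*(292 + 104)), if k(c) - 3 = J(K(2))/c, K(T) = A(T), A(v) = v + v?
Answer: -68779278655/84 ≈ -8.1880e+8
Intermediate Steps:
A(v) = 2*v
K(T) = 2*T
J(o) = 2/7 (J(o) = 4*(1/14) = 2/7)
k(c) = 3 + 2/(7*c)
(-119188 + k(12²))*(59538 - 133*(292 + 104)) = (-119188 + (3 + 2/(7*(12²))))*(59538 - 133*(292 + 104)) = (-119188 + (3 + (2/7)/144))*(59538 - 133*396) = (-119188 + (3 + (2/7)*(1/144)))*(59538 - 52668) = (-119188 + (3 + 1/504))*6870 = (-119188 + 1513/504)*6870 = -60069239/504*6870 = -68779278655/84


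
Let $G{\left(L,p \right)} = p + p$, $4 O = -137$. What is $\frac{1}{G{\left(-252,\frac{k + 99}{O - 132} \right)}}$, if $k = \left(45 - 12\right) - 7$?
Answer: $- \frac{133}{200} \approx -0.665$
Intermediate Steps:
$O = - \frac{137}{4}$ ($O = \frac{1}{4} \left(-137\right) = - \frac{137}{4} \approx -34.25$)
$k = 26$ ($k = 33 - 7 = 26$)
$G{\left(L,p \right)} = 2 p$
$\frac{1}{G{\left(-252,\frac{k + 99}{O - 132} \right)}} = \frac{1}{2 \frac{26 + 99}{- \frac{137}{4} - 132}} = \frac{1}{2 \frac{125}{- \frac{665}{4}}} = \frac{1}{2 \cdot 125 \left(- \frac{4}{665}\right)} = \frac{1}{2 \left(- \frac{100}{133}\right)} = \frac{1}{- \frac{200}{133}} = - \frac{133}{200}$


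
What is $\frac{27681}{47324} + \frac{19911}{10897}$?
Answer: $\frac{1243908021}{515689628} \approx 2.4121$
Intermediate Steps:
$\frac{27681}{47324} + \frac{19911}{10897} = \frac{1243908021}{515689628}$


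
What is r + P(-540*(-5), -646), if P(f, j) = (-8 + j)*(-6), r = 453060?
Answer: 456984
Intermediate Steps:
P(f, j) = 48 - 6*j
r + P(-540*(-5), -646) = 453060 + (48 - 6*(-646)) = 453060 + (48 + 3876) = 453060 + 3924 = 456984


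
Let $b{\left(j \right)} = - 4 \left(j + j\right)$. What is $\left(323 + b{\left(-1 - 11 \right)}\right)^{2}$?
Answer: $175561$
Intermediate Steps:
$b{\left(j \right)} = - 8 j$ ($b{\left(j \right)} = - 4 \cdot 2 j = - 8 j$)
$\left(323 + b{\left(-1 - 11 \right)}\right)^{2} = \left(323 - 8 \left(-1 - 11\right)\right)^{2} = \left(323 - -96\right)^{2} = \left(323 + 96\right)^{2} = 419^{2} = 175561$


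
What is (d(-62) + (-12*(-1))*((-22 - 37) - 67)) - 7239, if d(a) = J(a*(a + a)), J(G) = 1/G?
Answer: -67277687/7688 ≈ -8751.0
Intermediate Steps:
d(a) = 1/(2*a²) (d(a) = 1/(a*(a + a)) = 1/(a*(2*a)) = 1/(2*a²))
(d(-62) + (-12*(-1))*((-22 - 37) - 67)) - 7239 = ((½)/(-62)² + (-12*(-1))*((-22 - 37) - 67)) - 7239 = ((½)*(1/3844) + 12*(-59 - 67)) - 7239 = (1/7688 + 12*(-126)) - 7239 = (1/7688 - 1512) - 7239 = -11624255/7688 - 7239 = -67277687/7688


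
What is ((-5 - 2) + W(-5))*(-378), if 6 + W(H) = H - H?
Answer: 4914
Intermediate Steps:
W(H) = -6 (W(H) = -6 + (H - H) = -6 + 0 = -6)
((-5 - 2) + W(-5))*(-378) = ((-5 - 2) - 6)*(-378) = (-7 - 6)*(-378) = -13*(-378) = 4914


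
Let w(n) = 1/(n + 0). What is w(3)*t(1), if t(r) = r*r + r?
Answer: 2/3 ≈ 0.66667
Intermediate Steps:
w(n) = 1/n
t(r) = r + r**2 (t(r) = r**2 + r = r + r**2)
w(3)*t(1) = (1*(1 + 1))/3 = (1*2)/3 = (1/3)*2 = 2/3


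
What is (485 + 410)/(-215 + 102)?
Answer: -895/113 ≈ -7.9204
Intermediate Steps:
(485 + 410)/(-215 + 102) = 895/(-113) = 895*(-1/113) = -895/113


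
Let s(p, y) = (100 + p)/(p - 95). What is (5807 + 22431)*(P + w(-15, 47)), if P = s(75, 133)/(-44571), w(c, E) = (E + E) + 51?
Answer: 364993304585/89142 ≈ 4.0945e+6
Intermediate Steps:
w(c, E) = 51 + 2*E (w(c, E) = 2*E + 51 = 51 + 2*E)
s(p, y) = (100 + p)/(-95 + p)
P = 35/178284 (P = ((100 + 75)/(-95 + 75))/(-44571) = (175/(-20))*(-1/44571) = -1/20*175*(-1/44571) = -35/4*(-1/44571) = 35/178284 ≈ 0.00019632)
(5807 + 22431)*(P + w(-15, 47)) = (5807 + 22431)*(35/178284 + (51 + 2*47)) = 28238*(35/178284 + (51 + 94)) = 28238*(35/178284 + 145) = 28238*(25851215/178284) = 364993304585/89142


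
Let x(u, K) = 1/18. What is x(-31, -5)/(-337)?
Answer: -1/6066 ≈ -0.00016485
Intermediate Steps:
x(u, K) = 1/18
x(-31, -5)/(-337) = (1/18)/(-337) = (1/18)*(-1/337) = -1/6066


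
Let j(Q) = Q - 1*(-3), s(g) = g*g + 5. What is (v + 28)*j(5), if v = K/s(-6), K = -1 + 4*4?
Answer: 9304/41 ≈ 226.93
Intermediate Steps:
s(g) = 5 + g**2 (s(g) = g**2 + 5 = 5 + g**2)
j(Q) = 3 + Q (j(Q) = Q + 3 = 3 + Q)
K = 15 (K = -1 + 16 = 15)
v = 15/41 (v = 15/(5 + (-6)**2) = 15/(5 + 36) = 15/41 ≈ 0.36585)
(v + 28)*j(5) = (15/41 + 28)*(3 + 5) = (1163/41)*8 = 9304/41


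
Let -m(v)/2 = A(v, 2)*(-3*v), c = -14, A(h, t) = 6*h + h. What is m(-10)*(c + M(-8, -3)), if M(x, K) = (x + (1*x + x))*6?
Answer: -663600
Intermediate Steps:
A(h, t) = 7*h
m(v) = 42*v**2 (m(v) = -2*7*v*(-3*v) = -(-42)*v**2 = 42*v**2)
M(x, K) = 18*x (M(x, K) = (x + (x + x))*6 = (x + 2*x)*6 = (3*x)*6 = 18*x)
m(-10)*(c + M(-8, -3)) = (42*(-10)**2)*(-14 + 18*(-8)) = (42*100)*(-14 - 144) = 4200*(-158) = -663600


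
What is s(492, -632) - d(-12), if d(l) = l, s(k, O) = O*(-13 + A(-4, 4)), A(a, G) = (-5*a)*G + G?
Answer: -44860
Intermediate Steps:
A(a, G) = G - 5*G*a (A(a, G) = -5*G*a + G = G - 5*G*a)
s(k, O) = 71*O (s(k, O) = O*(-13 + 4*(1 - 5*(-4))) = O*(-13 + 4*(1 + 20)) = O*(-13 + 4*21) = O*(-13 + 84) = O*71 = 71*O)
s(492, -632) - d(-12) = 71*(-632) - 1*(-12) = -44872 + 12 = -44860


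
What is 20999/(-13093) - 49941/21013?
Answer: -1095129500/275123209 ≈ -3.9805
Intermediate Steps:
20999/(-13093) - 49941/21013 = 20999*(-1/13093) - 49941*1/21013 = -20999/13093 - 49941/21013 = -1095129500/275123209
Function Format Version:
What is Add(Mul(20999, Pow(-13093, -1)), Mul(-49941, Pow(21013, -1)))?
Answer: Rational(-1095129500, 275123209) ≈ -3.9805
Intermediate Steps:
Add(Mul(20999, Pow(-13093, -1)), Mul(-49941, Pow(21013, -1))) = Add(Mul(20999, Rational(-1, 13093)), Mul(-49941, Rational(1, 21013))) = Add(Rational(-20999, 13093), Rational(-49941, 21013)) = Rational(-1095129500, 275123209)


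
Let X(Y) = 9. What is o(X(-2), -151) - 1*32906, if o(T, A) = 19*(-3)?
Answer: -32963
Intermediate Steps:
o(T, A) = -57
o(X(-2), -151) - 1*32906 = -57 - 1*32906 = -57 - 32906 = -32963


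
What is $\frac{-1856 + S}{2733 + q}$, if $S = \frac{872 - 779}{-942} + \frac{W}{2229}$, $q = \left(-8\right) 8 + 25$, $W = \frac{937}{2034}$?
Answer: $- \frac{660589548343}{958800529494} \approx -0.68898$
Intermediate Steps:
$W = \frac{937}{2034}$ ($W = 937 \cdot \frac{1}{2034} = \frac{937}{2034} \approx 0.46067$)
$q = -39$ ($q = -64 + 25 = -39$)
$S = - \frac{35063287}{355902201}$ ($S = \frac{872 - 779}{-942} + \frac{937}{2034 \cdot 2229} = 93 \left(- \frac{1}{942}\right) + \frac{937}{2034} \cdot \frac{1}{2229} = - \frac{31}{314} + \frac{937}{4533786} = - \frac{35063287}{355902201} \approx -0.098519$)
$\frac{-1856 + S}{2733 + q} = \frac{-1856 - \frac{35063287}{355902201}}{2733 - 39} = - \frac{660589548343}{355902201 \cdot 2694} = \left(- \frac{660589548343}{355902201}\right) \frac{1}{2694} = - \frac{660589548343}{958800529494}$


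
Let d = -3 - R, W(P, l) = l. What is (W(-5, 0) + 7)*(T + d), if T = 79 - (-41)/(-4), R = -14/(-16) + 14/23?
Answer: 82775/184 ≈ 449.86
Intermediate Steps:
R = 273/184 (R = -14*(-1/16) + 14*(1/23) = 7/8 + 14/23 = 273/184 ≈ 1.4837)
T = 275/4 (T = 79 - (-41)*(-1)/4 = 79 - 1*41/4 = 79 - 41/4 = 275/4 ≈ 68.750)
d = -825/184 (d = -3 - 1*273/184 = -3 - 273/184 = -825/184 ≈ -4.4837)
(W(-5, 0) + 7)*(T + d) = (0 + 7)*(275/4 - 825/184) = 7*(11825/184) = 82775/184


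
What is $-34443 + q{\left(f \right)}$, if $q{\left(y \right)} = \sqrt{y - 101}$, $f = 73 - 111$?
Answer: $-34443 + i \sqrt{139} \approx -34443.0 + 11.79 i$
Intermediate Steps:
$f = -38$ ($f = 73 - 111 = -38$)
$q{\left(y \right)} = \sqrt{-101 + y}$
$-34443 + q{\left(f \right)} = -34443 + \sqrt{-101 - 38} = -34443 + \sqrt{-139} = -34443 + i \sqrt{139}$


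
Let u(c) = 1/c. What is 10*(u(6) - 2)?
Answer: -55/3 ≈ -18.333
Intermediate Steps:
10*(u(6) - 2) = 10*(1/6 - 2) = 10*(-11/6) = -55/3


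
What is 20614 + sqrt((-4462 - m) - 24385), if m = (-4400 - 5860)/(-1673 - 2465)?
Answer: 20614 + I*sqrt(123497726537)/2069 ≈ 20614.0 + 169.85*I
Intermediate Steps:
m = 5130/2069 (m = -10260/(-4138) = -10260*(-1/4138) = 5130/2069 ≈ 2.4795)
20614 + sqrt((-4462 - m) - 24385) = 20614 + sqrt((-4462 - 1*5130/2069) - 24385) = 20614 + sqrt((-4462 - 5130/2069) - 24385) = 20614 + sqrt(-9237008/2069 - 24385) = 20614 + sqrt(-59689573/2069) = 20614 + I*sqrt(123497726537)/2069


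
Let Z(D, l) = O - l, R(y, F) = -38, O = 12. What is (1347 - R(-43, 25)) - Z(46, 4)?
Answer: 1377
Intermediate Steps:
Z(D, l) = 12 - l
(1347 - R(-43, 25)) - Z(46, 4) = (1347 - 1*(-38)) - (12 - 1*4) = (1347 + 38) - (12 - 4) = 1385 - 1*8 = 1385 - 8 = 1377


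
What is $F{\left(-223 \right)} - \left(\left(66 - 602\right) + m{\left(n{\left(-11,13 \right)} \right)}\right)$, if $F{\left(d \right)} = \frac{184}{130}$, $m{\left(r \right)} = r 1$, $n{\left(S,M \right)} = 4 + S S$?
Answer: $\frac{26807}{65} \approx 412.42$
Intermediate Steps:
$n{\left(S,M \right)} = 4 + S^{2}$
$m{\left(r \right)} = r$
$F{\left(d \right)} = \frac{92}{65}$ ($F{\left(d \right)} = 184 \cdot \frac{1}{130} = \frac{92}{65}$)
$F{\left(-223 \right)} - \left(\left(66 - 602\right) + m{\left(n{\left(-11,13 \right)} \right)}\right) = \frac{92}{65} - \left(\left(66 - 602\right) + \left(4 + \left(-11\right)^{2}\right)\right) = \frac{92}{65} - \left(\left(66 - 602\right) + \left(4 + 121\right)\right) = \frac{92}{65} - \left(-536 + 125\right) = \frac{92}{65} - -411 = \frac{92}{65} + 411 = \frac{26807}{65}$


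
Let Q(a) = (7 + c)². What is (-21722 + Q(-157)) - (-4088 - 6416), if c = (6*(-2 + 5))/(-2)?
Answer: -11214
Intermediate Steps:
c = -9 (c = (6*3)*(-½) = 18*(-½) = -9)
Q(a) = 4 (Q(a) = (7 - 9)² = (-2)² = 4)
(-21722 + Q(-157)) - (-4088 - 6416) = (-21722 + 4) - (-4088 - 6416) = -21718 - 1*(-10504) = -21718 + 10504 = -11214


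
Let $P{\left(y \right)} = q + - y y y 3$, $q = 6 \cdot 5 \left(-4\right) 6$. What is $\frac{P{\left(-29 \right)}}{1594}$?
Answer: $\frac{72447}{1594} \approx 45.45$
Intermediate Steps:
$q = -720$ ($q = 6 \left(\left(-20\right) 6\right) = 6 \left(-120\right) = -720$)
$P{\left(y \right)} = -720 - 3 y^{3}$ ($P{\left(y \right)} = -720 + - y y y 3 = -720 + - y^{2} y 3 = -720 + - y^{3} \cdot 3 = -720 - 3 y^{3}$)
$\frac{P{\left(-29 \right)}}{1594} = \frac{-720 - 3 \left(-29\right)^{3}}{1594} = \left(-720 - -73167\right) \frac{1}{1594} = \left(-720 + 73167\right) \frac{1}{1594} = 72447 \cdot \frac{1}{1594} = \frac{72447}{1594}$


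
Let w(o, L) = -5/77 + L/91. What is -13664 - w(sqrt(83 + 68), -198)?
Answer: -13675421/1001 ≈ -13662.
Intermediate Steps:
w(o, L) = -5/77 + L/91 (w(o, L) = -5*1/77 + L*(1/91) = -5/77 + L/91)
-13664 - w(sqrt(83 + 68), -198) = -13664 - (-5/77 + (1/91)*(-198)) = -13664 - (-5/77 - 198/91) = -13664 - 1*(-2243/1001) = -13664 + 2243/1001 = -13675421/1001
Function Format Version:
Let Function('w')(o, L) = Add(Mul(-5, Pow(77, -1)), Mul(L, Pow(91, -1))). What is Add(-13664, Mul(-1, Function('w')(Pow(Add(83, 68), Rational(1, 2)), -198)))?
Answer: Rational(-13675421, 1001) ≈ -13662.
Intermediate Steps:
Function('w')(o, L) = Add(Rational(-5, 77), Mul(Rational(1, 91), L)) (Function('w')(o, L) = Add(Mul(-5, Rational(1, 77)), Mul(L, Rational(1, 91))) = Add(Rational(-5, 77), Mul(Rational(1, 91), L)))
Add(-13664, Mul(-1, Function('w')(Pow(Add(83, 68), Rational(1, 2)), -198))) = Add(-13664, Mul(-1, Add(Rational(-5, 77), Mul(Rational(1, 91), -198)))) = Add(-13664, Mul(-1, Add(Rational(-5, 77), Rational(-198, 91)))) = Add(-13664, Mul(-1, Rational(-2243, 1001))) = Add(-13664, Rational(2243, 1001)) = Rational(-13675421, 1001)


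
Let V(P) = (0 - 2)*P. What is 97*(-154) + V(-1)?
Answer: -14936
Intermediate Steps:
V(P) = -2*P
97*(-154) + V(-1) = 97*(-154) - 2*(-1) = -14938 + 2 = -14936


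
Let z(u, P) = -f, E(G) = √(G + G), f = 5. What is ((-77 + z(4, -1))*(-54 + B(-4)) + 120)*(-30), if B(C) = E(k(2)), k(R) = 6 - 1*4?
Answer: -131520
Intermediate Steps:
k(R) = 2 (k(R) = 6 - 4 = 2)
E(G) = √2*√G (E(G) = √(2*G) = √2*√G)
B(C) = 2 (B(C) = √2*√2 = 2)
z(u, P) = -5 (z(u, P) = -1*5 = -5)
((-77 + z(4, -1))*(-54 + B(-4)) + 120)*(-30) = ((-77 - 5)*(-54 + 2) + 120)*(-30) = (-82*(-52) + 120)*(-30) = (4264 + 120)*(-30) = 4384*(-30) = -131520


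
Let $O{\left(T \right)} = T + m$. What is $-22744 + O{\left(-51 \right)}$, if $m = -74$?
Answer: $-22869$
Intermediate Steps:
$O{\left(T \right)} = -74 + T$ ($O{\left(T \right)} = T - 74 = -74 + T$)
$-22744 + O{\left(-51 \right)} = -22744 - 125 = -22869$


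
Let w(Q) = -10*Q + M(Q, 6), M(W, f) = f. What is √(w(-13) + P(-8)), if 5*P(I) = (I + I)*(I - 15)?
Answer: 2*√1310/5 ≈ 14.478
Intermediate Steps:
P(I) = 2*I*(-15 + I)/5 (P(I) = ((I + I)*(I - 15))/5 = ((2*I)*(-15 + I))/5 = (2*I*(-15 + I))/5 = 2*I*(-15 + I)/5)
w(Q) = 6 - 10*Q (w(Q) = -10*Q + 6 = 6 - 10*Q)
√(w(-13) + P(-8)) = √((6 - 10*(-13)) + (⅖)*(-8)*(-15 - 8)) = √((6 + 130) + (⅖)*(-8)*(-23)) = √(136 + 368/5) = √(1048/5) = 2*√1310/5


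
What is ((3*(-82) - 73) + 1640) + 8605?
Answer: 9926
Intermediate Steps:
((3*(-82) - 73) + 1640) + 8605 = ((-246 - 73) + 1640) + 8605 = (-319 + 1640) + 8605 = 1321 + 8605 = 9926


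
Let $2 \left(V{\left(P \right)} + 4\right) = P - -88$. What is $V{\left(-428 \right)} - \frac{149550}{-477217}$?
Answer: $- \frac{82886208}{477217} \approx -173.69$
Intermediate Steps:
$V{\left(P \right)} = 40 + \frac{P}{2}$ ($V{\left(P \right)} = -4 + \frac{P - -88}{2} = -4 + \frac{P + 88}{2} = -4 + \frac{88 + P}{2} = -4 + \left(44 + \frac{P}{2}\right) = 40 + \frac{P}{2}$)
$V{\left(-428 \right)} - \frac{149550}{-477217} = \left(40 + \frac{1}{2} \left(-428\right)\right) - \frac{149550}{-477217} = \left(40 - 214\right) - - \frac{149550}{477217} = -174 + \frac{149550}{477217} = - \frac{82886208}{477217}$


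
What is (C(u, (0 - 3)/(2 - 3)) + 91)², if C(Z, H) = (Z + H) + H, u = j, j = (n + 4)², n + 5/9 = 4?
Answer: 152423716/6561 ≈ 23232.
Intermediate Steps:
n = 31/9 (n = -5/9 + 4 = 31/9 ≈ 3.4444)
j = 4489/81 (j = (31/9 + 4)² = (67/9)² = 4489/81 ≈ 55.420)
u = 4489/81 ≈ 55.420
C(Z, H) = Z + 2*H (C(Z, H) = (H + Z) + H = Z + 2*H)
(C(u, (0 - 3)/(2 - 3)) + 91)² = ((4489/81 + 2*((0 - 3)/(2 - 3))) + 91)² = ((4489/81 + 2*(-3/(-1))) + 91)² = ((4489/81 + 2*(-3*(-1))) + 91)² = ((4489/81 + 2*3) + 91)² = ((4489/81 + 6) + 91)² = (4975/81 + 91)² = (12346/81)² = 152423716/6561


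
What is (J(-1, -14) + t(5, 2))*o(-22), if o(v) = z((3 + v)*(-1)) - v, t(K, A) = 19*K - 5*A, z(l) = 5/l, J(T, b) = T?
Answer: 35532/19 ≈ 1870.1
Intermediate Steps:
t(K, A) = -5*A + 19*K
o(v) = -v + 5/(-3 - v) (o(v) = 5/(((3 + v)*(-1))) - v = 5/(-3 - v) - v = -v + 5/(-3 - v))
(J(-1, -14) + t(5, 2))*o(-22) = (-1 + (-5*2 + 19*5))*((-5 - 1*(-22)*(3 - 22))/(3 - 22)) = (-1 + (-10 + 95))*((-5 - 1*(-22)*(-19))/(-19)) = (-1 + 85)*(-(-5 - 418)/19) = 84*(-1/19*(-423)) = 84*(423/19) = 35532/19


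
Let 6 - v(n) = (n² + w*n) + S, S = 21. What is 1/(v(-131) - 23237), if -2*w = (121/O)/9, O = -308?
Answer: -504/20366711 ≈ -2.4746e-5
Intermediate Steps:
w = 11/504 (w = -121/(-308)/(2*9) = -121*(-1/308)/(2*9) = -(-11)/(56*9) = -½*(-11/252) = 11/504 ≈ 0.021825)
v(n) = -15 - n² - 11*n/504 (v(n) = 6 - ((n² + 11*n/504) + 21) = 6 - (21 + n² + 11*n/504) = 6 + (-21 - n² - 11*n/504) = -15 - n² - 11*n/504)
1/(v(-131) - 23237) = 1/((-15 - 1*(-131)² - 11/504*(-131)) - 23237) = 1/((-15 - 1*17161 + 1441/504) - 23237) = 1/((-15 - 17161 + 1441/504) - 23237) = 1/(-8655263/504 - 23237) = 1/(-20366711/504) = -504/20366711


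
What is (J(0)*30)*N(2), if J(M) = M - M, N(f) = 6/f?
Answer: 0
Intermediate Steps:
J(M) = 0
(J(0)*30)*N(2) = (0*30)*(6/2) = 0*(6*(1/2)) = 0*3 = 0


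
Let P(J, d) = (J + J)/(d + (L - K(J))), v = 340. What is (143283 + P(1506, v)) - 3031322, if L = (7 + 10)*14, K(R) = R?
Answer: -670025801/232 ≈ -2.8880e+6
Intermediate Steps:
L = 238 (L = 17*14 = 238)
P(J, d) = 2*J/(238 + d - J) (P(J, d) = (J + J)/(d + (238 - J)) = (2*J)/(238 + d - J) = 2*J/(238 + d - J))
(143283 + P(1506, v)) - 3031322 = (143283 + 2*1506/(238 + 340 - 1*1506)) - 3031322 = (143283 + 2*1506/(238 + 340 - 1506)) - 3031322 = (143283 + 2*1506/(-928)) - 3031322 = (143283 + 2*1506*(-1/928)) - 3031322 = (143283 - 753/232) - 3031322 = 33240903/232 - 3031322 = -670025801/232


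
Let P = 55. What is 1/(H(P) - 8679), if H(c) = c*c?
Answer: -1/5654 ≈ -0.00017687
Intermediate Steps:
H(c) = c**2
1/(H(P) - 8679) = 1/(55**2 - 8679) = 1/(3025 - 8679) = 1/(-5654) = -1/5654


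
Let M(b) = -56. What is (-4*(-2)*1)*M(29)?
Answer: -448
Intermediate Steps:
(-4*(-2)*1)*M(29) = (-4*(-2)*1)*(-56) = (8*1)*(-56) = 8*(-56) = -448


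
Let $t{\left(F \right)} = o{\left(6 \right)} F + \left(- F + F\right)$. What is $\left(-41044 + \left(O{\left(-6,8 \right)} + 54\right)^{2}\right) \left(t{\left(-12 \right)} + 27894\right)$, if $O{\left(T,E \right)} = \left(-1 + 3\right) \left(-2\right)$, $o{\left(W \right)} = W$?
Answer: $-1072371168$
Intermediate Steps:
$O{\left(T,E \right)} = -4$ ($O{\left(T,E \right)} = 2 \left(-2\right) = -4$)
$t{\left(F \right)} = 6 F$ ($t{\left(F \right)} = 6 F + \left(- F + F\right) = 6 F + 0 = 6 F$)
$\left(-41044 + \left(O{\left(-6,8 \right)} + 54\right)^{2}\right) \left(t{\left(-12 \right)} + 27894\right) = \left(-41044 + \left(-4 + 54\right)^{2}\right) \left(6 \left(-12\right) + 27894\right) = \left(-41044 + 50^{2}\right) \left(-72 + 27894\right) = \left(-41044 + 2500\right) 27822 = \left(-38544\right) 27822 = -1072371168$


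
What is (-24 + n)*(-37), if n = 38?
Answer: -518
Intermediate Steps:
(-24 + n)*(-37) = (-24 + 38)*(-37) = 14*(-37) = -518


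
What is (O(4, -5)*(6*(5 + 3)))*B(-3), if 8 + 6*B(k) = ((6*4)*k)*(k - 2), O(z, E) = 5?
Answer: 14080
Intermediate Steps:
B(k) = -4/3 + 4*k*(-2 + k) (B(k) = -4/3 + (((6*4)*k)*(k - 2))/6 = -4/3 + ((24*k)*(-2 + k))/6 = -4/3 + (24*k*(-2 + k))/6 = -4/3 + 4*k*(-2 + k))
(O(4, -5)*(6*(5 + 3)))*B(-3) = (5*(6*(5 + 3)))*(-4/3 - 8*(-3) + 4*(-3)²) = (5*(6*8))*(-4/3 + 24 + 4*9) = (5*48)*(-4/3 + 24 + 36) = 240*(176/3) = 14080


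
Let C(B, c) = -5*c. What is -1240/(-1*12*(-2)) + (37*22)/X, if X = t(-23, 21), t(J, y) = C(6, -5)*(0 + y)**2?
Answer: -568811/11025 ≈ -51.593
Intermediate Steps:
t(J, y) = 25*y**2 (t(J, y) = (-5*(-5))*(0 + y)**2 = 25*y**2)
X = 11025 (X = 25*21**2 = 25*441 = 11025)
-1240/(-1*12*(-2)) + (37*22)/X = -1240/(-1*12*(-2)) + (37*22)/11025 = -1240/((-12*(-2))) + 814*(1/11025) = -1240/24 + 814/11025 = -1240*1/24 + 814/11025 = -155/3 + 814/11025 = -568811/11025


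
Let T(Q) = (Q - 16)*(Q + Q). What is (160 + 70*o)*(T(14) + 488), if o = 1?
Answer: 99360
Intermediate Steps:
T(Q) = 2*Q*(-16 + Q) (T(Q) = (-16 + Q)*(2*Q) = 2*Q*(-16 + Q))
(160 + 70*o)*(T(14) + 488) = (160 + 70*1)*(2*14*(-16 + 14) + 488) = (160 + 70)*(2*14*(-2) + 488) = 230*(-56 + 488) = 230*432 = 99360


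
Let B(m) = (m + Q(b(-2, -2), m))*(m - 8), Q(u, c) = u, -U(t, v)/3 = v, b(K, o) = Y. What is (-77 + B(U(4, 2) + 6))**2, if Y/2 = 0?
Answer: 5929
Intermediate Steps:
Y = 0 (Y = 2*0 = 0)
b(K, o) = 0
U(t, v) = -3*v
B(m) = m*(-8 + m) (B(m) = (m + 0)*(m - 8) = m*(-8 + m))
(-77 + B(U(4, 2) + 6))**2 = (-77 + (-3*2 + 6)*(-8 + (-3*2 + 6)))**2 = (-77 + (-6 + 6)*(-8 + (-6 + 6)))**2 = (-77 + 0*(-8 + 0))**2 = (-77 + 0*(-8))**2 = (-77 + 0)**2 = (-77)**2 = 5929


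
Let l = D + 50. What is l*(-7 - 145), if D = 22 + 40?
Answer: -17024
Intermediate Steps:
D = 62
l = 112 (l = 62 + 50 = 112)
l*(-7 - 145) = 112*(-7 - 145) = 112*(-152) = -17024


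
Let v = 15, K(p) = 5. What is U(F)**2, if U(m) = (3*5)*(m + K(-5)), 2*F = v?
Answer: 140625/4 ≈ 35156.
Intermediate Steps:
F = 15/2 (F = (1/2)*15 = 15/2 ≈ 7.5000)
U(m) = 75 + 15*m (U(m) = (3*5)*(m + 5) = 15*(5 + m) = 75 + 15*m)
U(F)**2 = (75 + 15*(15/2))**2 = (75 + 225/2)**2 = (375/2)**2 = 140625/4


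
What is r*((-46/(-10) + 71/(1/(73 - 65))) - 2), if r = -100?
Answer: -57060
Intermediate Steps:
r*((-46/(-10) + 71/(1/(73 - 65))) - 2) = -100*((-46/(-10) + 71/(1/(73 - 65))) - 2) = -100*((-46*(-⅒) + 71/(1/8)) - 2) = -100*((23/5 + 71/(⅛)) - 2) = -100*((23/5 + 71*8) - 2) = -100*((23/5 + 568) - 2) = -100*(2863/5 - 2) = -100*2853/5 = -57060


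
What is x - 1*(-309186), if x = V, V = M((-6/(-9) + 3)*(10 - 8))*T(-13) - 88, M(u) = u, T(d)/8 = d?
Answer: 925006/3 ≈ 3.0834e+5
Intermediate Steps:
T(d) = 8*d
V = -2552/3 (V = ((-6/(-9) + 3)*(10 - 8))*(8*(-13)) - 88 = ((-6*(-⅑) + 3)*2)*(-104) - 88 = ((⅔ + 3)*2)*(-104) - 88 = ((11/3)*2)*(-104) - 88 = (22/3)*(-104) - 88 = -2288/3 - 88 = -2552/3 ≈ -850.67)
x = -2552/3 ≈ -850.67
x - 1*(-309186) = -2552/3 - 1*(-309186) = -2552/3 + 309186 = 925006/3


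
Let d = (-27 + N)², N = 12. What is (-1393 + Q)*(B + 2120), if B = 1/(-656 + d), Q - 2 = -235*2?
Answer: -1700431059/431 ≈ -3.9453e+6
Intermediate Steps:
Q = -468 (Q = 2 - 235*2 = 2 - 470 = -468)
d = 225 (d = (-27 + 12)² = (-15)² = 225)
B = -1/431 (B = 1/(-656 + 225) = 1/(-431) = -1/431 ≈ -0.0023202)
(-1393 + Q)*(B + 2120) = (-1393 - 468)*(-1/431 + 2120) = -1861*913719/431 = -1700431059/431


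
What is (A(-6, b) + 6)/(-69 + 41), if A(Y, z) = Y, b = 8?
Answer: 0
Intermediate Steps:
(A(-6, b) + 6)/(-69 + 41) = (-6 + 6)/(-69 + 41) = 0/(-28) = 0*(-1/28) = 0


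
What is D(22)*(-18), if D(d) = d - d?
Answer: 0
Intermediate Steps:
D(d) = 0
D(22)*(-18) = 0*(-18) = 0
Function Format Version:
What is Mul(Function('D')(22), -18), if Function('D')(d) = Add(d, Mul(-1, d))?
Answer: 0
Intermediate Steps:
Function('D')(d) = 0
Mul(Function('D')(22), -18) = Mul(0, -18) = 0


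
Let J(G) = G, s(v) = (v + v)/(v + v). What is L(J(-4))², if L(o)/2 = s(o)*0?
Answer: 0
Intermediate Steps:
s(v) = 1 (s(v) = (2*v)/((2*v)) = (2*v)*(1/(2*v)) = 1)
L(o) = 0 (L(o) = 2*(1*0) = 2*0 = 0)
L(J(-4))² = 0² = 0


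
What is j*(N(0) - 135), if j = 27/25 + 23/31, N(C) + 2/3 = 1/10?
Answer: -2871302/11625 ≈ -246.99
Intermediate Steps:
N(C) = -17/30 (N(C) = -⅔ + 1/10 = -⅔ + ⅒ = -17/30)
j = 1412/775 (j = 27*(1/25) + 23*(1/31) = 27/25 + 23/31 = 1412/775 ≈ 1.8219)
j*(N(0) - 135) = 1412*(-17/30 - 135)/775 = (1412/775)*(-4067/30) = -2871302/11625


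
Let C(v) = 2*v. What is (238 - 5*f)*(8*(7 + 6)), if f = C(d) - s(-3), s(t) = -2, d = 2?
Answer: 21632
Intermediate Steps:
f = 6 (f = 2*2 - 1*(-2) = 4 + 2 = 6)
(238 - 5*f)*(8*(7 + 6)) = (238 - 5*6)*(8*(7 + 6)) = (238 - 30)*(8*13) = 208*104 = 21632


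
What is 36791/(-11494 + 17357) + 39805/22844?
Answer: 1073830319/133934372 ≈ 8.0176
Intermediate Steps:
36791/(-11494 + 17357) + 39805/22844 = 36791/5863 + 39805*(1/22844) = 36791*(1/5863) + 39805/22844 = 36791/5863 + 39805/22844 = 1073830319/133934372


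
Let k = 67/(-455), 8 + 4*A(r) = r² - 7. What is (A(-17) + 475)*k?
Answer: -72829/910 ≈ -80.032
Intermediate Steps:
A(r) = -15/4 + r²/4 (A(r) = -2 + (r² - 7)/4 = -2 + (-7 + r²)/4 = -2 + (-7/4 + r²/4) = -15/4 + r²/4)
k = -67/455 (k = 67*(-1/455) = -67/455 ≈ -0.14725)
(A(-17) + 475)*k = ((-15/4 + (¼)*(-17)²) + 475)*(-67/455) = ((-15/4 + (¼)*289) + 475)*(-67/455) = ((-15/4 + 289/4) + 475)*(-67/455) = (137/2 + 475)*(-67/455) = (1087/2)*(-67/455) = -72829/910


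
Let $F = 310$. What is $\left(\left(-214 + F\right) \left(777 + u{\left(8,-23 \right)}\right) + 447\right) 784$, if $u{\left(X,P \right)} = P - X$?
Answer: $56497392$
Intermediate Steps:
$\left(\left(-214 + F\right) \left(777 + u{\left(8,-23 \right)}\right) + 447\right) 784 = \left(\left(-214 + 310\right) \left(777 - 31\right) + 447\right) 784 = \left(96 \left(777 - 31\right) + 447\right) 784 = \left(96 \cdot 746 + 447\right) 784 = \left(71616 + 447\right) 784 = 72063 \cdot 784 = 56497392$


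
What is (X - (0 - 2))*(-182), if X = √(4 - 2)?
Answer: -364 - 182*√2 ≈ -621.39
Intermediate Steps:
X = √2 ≈ 1.4142
(X - (0 - 2))*(-182) = (√2 - (0 - 2))*(-182) = (√2 - 1*(-2))*(-182) = (√2 + 2)*(-182) = (2 + √2)*(-182) = -364 - 182*√2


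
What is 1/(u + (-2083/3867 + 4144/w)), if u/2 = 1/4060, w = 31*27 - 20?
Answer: 6413458170/29078924449 ≈ 0.22055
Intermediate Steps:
w = 817 (w = 837 - 20 = 817)
u = 1/2030 (u = 2/4060 = 2*(1/4060) = 1/2030 ≈ 0.00049261)
1/(u + (-2083/3867 + 4144/w)) = 1/(1/2030 + (-2083/3867 + 4144/817)) = 1/(1/2030 + 14323037/3159339) = 1/(29078924449/6413458170) = 6413458170/29078924449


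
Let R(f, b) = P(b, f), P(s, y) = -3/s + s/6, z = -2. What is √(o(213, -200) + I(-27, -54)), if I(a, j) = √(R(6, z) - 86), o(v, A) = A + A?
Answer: √(-14400 + 6*I*√3054)/6 ≈ 0.23025 + 20.001*I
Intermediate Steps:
P(s, y) = -3/s + s/6 (P(s, y) = -3/s + s*(⅙) = -3/s + s/6)
R(f, b) = -3/b + b/6
o(v, A) = 2*A
I(a, j) = I*√3054/6 (I(a, j) = √((-3/(-2) + (⅙)*(-2)) - 86) = √((-3*(-½) - ⅓) - 86) = √((3/2 - ⅓) - 86) = √(7/6 - 86) = √(-509/6) = I*√3054/6)
√(o(213, -200) + I(-27, -54)) = √(2*(-200) + I*√3054/6) = √(-400 + I*√3054/6)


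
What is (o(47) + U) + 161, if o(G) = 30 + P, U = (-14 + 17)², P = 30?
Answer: 230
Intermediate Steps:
U = 9 (U = 3² = 9)
o(G) = 60 (o(G) = 30 + 30 = 60)
(o(47) + U) + 161 = (60 + 9) + 161 = 69 + 161 = 230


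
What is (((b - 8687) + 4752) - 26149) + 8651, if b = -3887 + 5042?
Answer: -20278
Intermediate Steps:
b = 1155
(((b - 8687) + 4752) - 26149) + 8651 = (((1155 - 8687) + 4752) - 26149) + 8651 = ((-7532 + 4752) - 26149) + 8651 = (-2780 - 26149) + 8651 = -28929 + 8651 = -20278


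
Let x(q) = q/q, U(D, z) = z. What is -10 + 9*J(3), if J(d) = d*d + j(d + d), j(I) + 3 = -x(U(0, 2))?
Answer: 35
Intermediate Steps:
x(q) = 1
j(I) = -4 (j(I) = -3 - 1*1 = -3 - 1 = -4)
J(d) = -4 + d² (J(d) = d*d - 4 = d² - 4 = -4 + d²)
-10 + 9*J(3) = -10 + 9*(-4 + 3²) = -10 + 9*(-4 + 9) = -10 + 9*5 = -10 + 45 = 35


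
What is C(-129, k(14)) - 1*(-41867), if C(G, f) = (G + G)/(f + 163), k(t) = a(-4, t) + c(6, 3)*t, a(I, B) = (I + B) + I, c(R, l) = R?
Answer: 10592093/253 ≈ 41866.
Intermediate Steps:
a(I, B) = B + 2*I (a(I, B) = (B + I) + I = B + 2*I)
k(t) = -8 + 7*t (k(t) = (t + 2*(-4)) + 6*t = (t - 8) + 6*t = (-8 + t) + 6*t = -8 + 7*t)
C(G, f) = 2*G/(163 + f) (C(G, f) = (2*G)/(163 + f) = 2*G/(163 + f))
C(-129, k(14)) - 1*(-41867) = 2*(-129)/(163 + (-8 + 7*14)) - 1*(-41867) = 2*(-129)/(163 + (-8 + 98)) + 41867 = 2*(-129)/(163 + 90) + 41867 = 2*(-129)/253 + 41867 = 2*(-129)*(1/253) + 41867 = -258/253 + 41867 = 10592093/253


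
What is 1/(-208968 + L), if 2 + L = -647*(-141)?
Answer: -1/117743 ≈ -8.4931e-6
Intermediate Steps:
L = 91225 (L = -2 - 647*(-141) = -2 + 91227 = 91225)
1/(-208968 + L) = 1/(-208968 + 91225) = 1/(-117743) = -1/117743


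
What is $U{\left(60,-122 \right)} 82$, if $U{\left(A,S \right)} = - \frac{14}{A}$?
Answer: $- \frac{287}{15} \approx -19.133$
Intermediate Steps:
$U{\left(60,-122 \right)} 82 = - \frac{14}{60} \cdot 82 = \left(-14\right) \frac{1}{60} \cdot 82 = \left(- \frac{7}{30}\right) 82 = - \frac{287}{15}$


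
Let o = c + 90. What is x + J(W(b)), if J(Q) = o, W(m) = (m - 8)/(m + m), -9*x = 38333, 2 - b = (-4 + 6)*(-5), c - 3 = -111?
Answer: -38495/9 ≈ -4277.2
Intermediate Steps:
c = -108 (c = 3 - 111 = -108)
b = 12 (b = 2 - (-4 + 6)*(-5) = 2 - 2*(-5) = 2 - 1*(-10) = 2 + 10 = 12)
x = -38333/9 (x = -1/9*38333 = -38333/9 ≈ -4259.2)
o = -18 (o = -108 + 90 = -18)
W(m) = (-8 + m)/(2*m) (W(m) = (-8 + m)/((2*m)) = (-8 + m)*(1/(2*m)) = (-8 + m)/(2*m))
J(Q) = -18
x + J(W(b)) = -38333/9 - 18 = -38495/9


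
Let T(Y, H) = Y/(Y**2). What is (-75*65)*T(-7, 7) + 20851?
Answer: 150832/7 ≈ 21547.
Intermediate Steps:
T(Y, H) = 1/Y (T(Y, H) = Y/Y**2 = 1/Y)
(-75*65)*T(-7, 7) + 20851 = -75*65/(-7) + 20851 = -4875*(-1/7) + 20851 = 4875/7 + 20851 = 150832/7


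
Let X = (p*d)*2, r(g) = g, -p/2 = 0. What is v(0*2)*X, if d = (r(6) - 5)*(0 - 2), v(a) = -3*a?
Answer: 0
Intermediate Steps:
p = 0 (p = -2*0 = 0)
d = -2 (d = (6 - 5)*(0 - 2) = 1*(-2) = -2)
X = 0 (X = (0*(-2))*2 = 0*2 = 0)
v(0*2)*X = -0*2*0 = -3*0*0 = 0*0 = 0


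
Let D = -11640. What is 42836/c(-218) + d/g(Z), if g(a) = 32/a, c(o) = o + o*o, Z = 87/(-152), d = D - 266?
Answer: 12302237459/57524096 ≈ 213.86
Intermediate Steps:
d = -11906 (d = -11640 - 266 = -11906)
Z = -87/152 (Z = 87*(-1/152) = -87/152 ≈ -0.57237)
c(o) = o + o²
42836/c(-218) + d/g(Z) = 42836/((-218*(1 - 218))) - 11906/(32/(-87/152)) = 42836/((-218*(-217))) - 11906/(32*(-152/87)) = 42836/47306 - 11906/(-4864/87) = 42836*(1/47306) - 11906*(-87/4864) = 21418/23653 + 517911/2432 = 12302237459/57524096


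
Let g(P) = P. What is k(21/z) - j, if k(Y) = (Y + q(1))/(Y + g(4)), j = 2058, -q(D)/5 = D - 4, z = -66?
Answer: -166375/81 ≈ -2054.0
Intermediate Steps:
q(D) = 20 - 5*D (q(D) = -5*(D - 4) = -5*(-4 + D) = 20 - 5*D)
k(Y) = (15 + Y)/(4 + Y) (k(Y) = (Y + (20 - 5*1))/(Y + 4) = (Y + (20 - 5))/(4 + Y) = (Y + 15)/(4 + Y) = (15 + Y)/(4 + Y))
k(21/z) - j = (15 + 21/(-66))/(4 + 21/(-66)) - 1*2058 = (15 + 21*(-1/66))/(4 + 21*(-1/66)) - 2058 = (15 - 7/22)/(4 - 7/22) - 2058 = (323/22)/(81/22) - 2058 = (22/81)*(323/22) - 2058 = 323/81 - 2058 = -166375/81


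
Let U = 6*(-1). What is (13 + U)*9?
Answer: 63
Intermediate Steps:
U = -6
(13 + U)*9 = (13 - 6)*9 = 7*9 = 63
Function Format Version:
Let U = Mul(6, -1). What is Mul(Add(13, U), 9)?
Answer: 63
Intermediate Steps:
U = -6
Mul(Add(13, U), 9) = Mul(Add(13, -6), 9) = Mul(7, 9) = 63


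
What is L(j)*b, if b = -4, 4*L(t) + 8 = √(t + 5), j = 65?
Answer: 8 - √70 ≈ -0.36660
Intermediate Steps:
L(t) = -2 + √(5 + t)/4 (L(t) = -2 + √(t + 5)/4 = -2 + √(5 + t)/4)
L(j)*b = (-2 + √(5 + 65)/4)*(-4) = (-2 + √70/4)*(-4) = 8 - √70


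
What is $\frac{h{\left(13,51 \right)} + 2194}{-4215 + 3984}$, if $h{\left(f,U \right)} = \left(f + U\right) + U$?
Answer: $- \frac{2309}{231} \approx -9.9957$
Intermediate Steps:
$h{\left(f,U \right)} = f + 2 U$ ($h{\left(f,U \right)} = \left(U + f\right) + U = f + 2 U$)
$\frac{h{\left(13,51 \right)} + 2194}{-4215 + 3984} = \frac{\left(13 + 2 \cdot 51\right) + 2194}{-4215 + 3984} = \frac{\left(13 + 102\right) + 2194}{-231} = \left(115 + 2194\right) \left(- \frac{1}{231}\right) = 2309 \left(- \frac{1}{231}\right) = - \frac{2309}{231}$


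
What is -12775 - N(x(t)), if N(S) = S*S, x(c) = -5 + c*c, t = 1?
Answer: -12791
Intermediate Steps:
x(c) = -5 + c²
N(S) = S²
-12775 - N(x(t)) = -12775 - (-5 + 1²)² = -12775 - (-5 + 1)² = -12775 - 1*(-4)² = -12775 - 1*16 = -12775 - 16 = -12791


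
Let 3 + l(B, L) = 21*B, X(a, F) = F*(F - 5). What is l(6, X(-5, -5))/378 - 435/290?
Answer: -74/63 ≈ -1.1746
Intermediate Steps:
X(a, F) = F*(-5 + F)
l(B, L) = -3 + 21*B
l(6, X(-5, -5))/378 - 435/290 = (-3 + 21*6)/378 - 435/290 = (-3 + 126)*(1/378) - 435*1/290 = 123*(1/378) - 3/2 = 41/126 - 3/2 = -74/63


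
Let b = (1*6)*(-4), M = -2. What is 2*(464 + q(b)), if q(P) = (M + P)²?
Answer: 2280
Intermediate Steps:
b = -24 (b = 6*(-4) = -24)
q(P) = (-2 + P)²
2*(464 + q(b)) = 2*(464 + (-2 - 24)²) = 2*(464 + (-26)²) = 2*(464 + 676) = 2*1140 = 2280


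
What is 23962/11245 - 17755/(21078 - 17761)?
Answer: -120173021/37299665 ≈ -3.2218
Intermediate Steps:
23962/11245 - 17755/(21078 - 17761) = 23962*(1/11245) - 17755/3317 = 23962/11245 - 17755*1/3317 = 23962/11245 - 17755/3317 = -120173021/37299665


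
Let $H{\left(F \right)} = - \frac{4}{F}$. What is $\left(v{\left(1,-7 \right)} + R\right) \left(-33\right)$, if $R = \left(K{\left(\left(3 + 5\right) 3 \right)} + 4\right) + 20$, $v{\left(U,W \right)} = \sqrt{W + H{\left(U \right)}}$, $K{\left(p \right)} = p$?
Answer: $-1584 - 33 i \sqrt{11} \approx -1584.0 - 109.45 i$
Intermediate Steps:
$v{\left(U,W \right)} = \sqrt{W - \frac{4}{U}}$
$R = 48$ ($R = \left(\left(3 + 5\right) 3 + 4\right) + 20 = \left(8 \cdot 3 + 4\right) + 20 = \left(24 + 4\right) + 20 = 28 + 20 = 48$)
$\left(v{\left(1,-7 \right)} + R\right) \left(-33\right) = \left(\sqrt{-7 - \frac{4}{1}} + 48\right) \left(-33\right) = \left(\sqrt{-7 - 4} + 48\right) \left(-33\right) = \left(\sqrt{-11} + 48\right) \left(-33\right) = \left(i \sqrt{11} + 48\right) \left(-33\right) = \left(48 + i \sqrt{11}\right) \left(-33\right) = -1584 - 33 i \sqrt{11}$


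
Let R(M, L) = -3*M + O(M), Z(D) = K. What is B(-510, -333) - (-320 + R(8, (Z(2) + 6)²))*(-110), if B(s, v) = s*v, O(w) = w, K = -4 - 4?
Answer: 132870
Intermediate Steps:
K = -8
Z(D) = -8
R(M, L) = -2*M (R(M, L) = -3*M + M = -2*M)
B(-510, -333) - (-320 + R(8, (Z(2) + 6)²))*(-110) = -510*(-333) - (-320 - 2*8)*(-110) = 169830 - (-320 - 16)*(-110) = 169830 - (-336)*(-110) = 169830 - 1*36960 = 169830 - 36960 = 132870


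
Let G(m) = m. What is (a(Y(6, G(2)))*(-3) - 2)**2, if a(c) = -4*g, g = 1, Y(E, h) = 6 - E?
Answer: 100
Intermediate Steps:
a(c) = -4 (a(c) = -4*1 = -4)
(a(Y(6, G(2)))*(-3) - 2)**2 = (-4*(-3) - 2)**2 = (12 - 2)**2 = 10**2 = 100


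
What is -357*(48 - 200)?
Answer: 54264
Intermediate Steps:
-357*(48 - 200) = -357*(-152) = 54264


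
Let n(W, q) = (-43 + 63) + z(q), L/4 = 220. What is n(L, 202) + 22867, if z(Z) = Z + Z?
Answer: 23291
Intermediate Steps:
z(Z) = 2*Z
L = 880 (L = 4*220 = 880)
n(W, q) = 20 + 2*q (n(W, q) = (-43 + 63) + 2*q = 20 + 2*q)
n(L, 202) + 22867 = (20 + 2*202) + 22867 = (20 + 404) + 22867 = 424 + 22867 = 23291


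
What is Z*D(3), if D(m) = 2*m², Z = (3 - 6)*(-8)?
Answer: 432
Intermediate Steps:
Z = 24 (Z = -3*(-8) = 24)
Z*D(3) = 24*(2*3²) = 24*(2*9) = 24*18 = 432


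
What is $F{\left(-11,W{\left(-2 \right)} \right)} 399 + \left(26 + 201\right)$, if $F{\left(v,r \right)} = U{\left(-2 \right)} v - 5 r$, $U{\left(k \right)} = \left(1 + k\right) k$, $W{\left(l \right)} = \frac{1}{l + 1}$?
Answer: $-6556$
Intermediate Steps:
$W{\left(l \right)} = \frac{1}{1 + l}$
$U{\left(k \right)} = k \left(1 + k\right)$
$F{\left(v,r \right)} = - 5 r + 2 v$ ($F{\left(v,r \right)} = - 2 \left(1 - 2\right) v - 5 r = \left(-2\right) \left(-1\right) v - 5 r = 2 v - 5 r = - 5 r + 2 v$)
$F{\left(-11,W{\left(-2 \right)} \right)} 399 + \left(26 + 201\right) = \left(- \frac{5}{1 - 2} + 2 \left(-11\right)\right) 399 + \left(26 + 201\right) = \left(- \frac{5}{-1} - 22\right) 399 + 227 = \left(\left(-5\right) \left(-1\right) - 22\right) 399 + 227 = \left(5 - 22\right) 399 + 227 = \left(-17\right) 399 + 227 = -6783 + 227 = -6556$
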